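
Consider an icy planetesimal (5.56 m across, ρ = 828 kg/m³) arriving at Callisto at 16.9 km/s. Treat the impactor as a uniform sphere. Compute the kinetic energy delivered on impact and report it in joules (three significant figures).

E ≈ 1.06 × 10^13 J

v = 16900 m/s.
Mass m = (π/6) ρ d³ = (π/6) × 828 × (5.56)³ = 7.452 × 10^4 kg
E = ½ m v² = 0.5 × 7.452 × 10^4 × (16900)² = 1.064 × 10^13 J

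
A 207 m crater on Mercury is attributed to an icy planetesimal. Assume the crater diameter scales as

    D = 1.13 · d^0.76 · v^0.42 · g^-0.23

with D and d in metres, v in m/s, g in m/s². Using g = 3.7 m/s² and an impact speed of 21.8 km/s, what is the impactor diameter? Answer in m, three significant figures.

Rearranging for d: d = [D / (1.13 · 21800^0.42 · 3.7^-0.23)]^(1/0.76).
21800^0.42 = 66.40
3.7^-0.23 = 0.7401
Denominator = 1.13 × 66.40 × 0.7401 = 55.53
D / 55.53 = 207 / 55.53 = 3.728
d = 3.728^(1/0.76) = 3.728^1.3158 = 5.649 m

d ≈ 5.65 m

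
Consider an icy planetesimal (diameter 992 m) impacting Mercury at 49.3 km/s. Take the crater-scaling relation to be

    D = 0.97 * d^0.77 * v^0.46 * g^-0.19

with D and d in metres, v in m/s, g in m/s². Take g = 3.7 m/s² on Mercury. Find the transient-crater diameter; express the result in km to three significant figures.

In SI units: v = 49300 m/s.
d^0.77 = 992^0.77 = 202.9
v^0.46 = 49300^0.46 = 144.1
g^-0.19 = 3.7^-0.19 = 0.7799
D = 0.97 × 202.9 × 144.1 × 0.7799 = 22119 m
   = 22.12 km

D ≈ 22.1 km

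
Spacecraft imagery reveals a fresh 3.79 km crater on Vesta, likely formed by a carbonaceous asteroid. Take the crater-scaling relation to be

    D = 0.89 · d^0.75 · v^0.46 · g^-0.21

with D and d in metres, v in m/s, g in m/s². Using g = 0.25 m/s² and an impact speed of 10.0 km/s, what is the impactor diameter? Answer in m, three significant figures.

Rearranging for d: d = [D / (0.89 · 10000^0.46 · 0.25^-0.21)]^(1/0.75).
D = 3790 m.
10000^0.46 = 69.18
0.25^-0.21 = 1.338
Denominator = 0.89 × 69.18 × 1.338 = 82.38
D / 82.38 = 3790 / 82.38 = 46.01
d = 46.01^(1/0.75) = 46.01^1.3333 = 164.8 m

d ≈ 165 m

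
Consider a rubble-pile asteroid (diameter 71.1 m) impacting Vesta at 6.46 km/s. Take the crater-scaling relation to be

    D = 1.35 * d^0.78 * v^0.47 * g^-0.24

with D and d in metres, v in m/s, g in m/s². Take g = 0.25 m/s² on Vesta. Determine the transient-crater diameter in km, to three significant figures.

D ≈ 3.24 km

In SI units: v = 6460 m/s.
d^0.78 = 71.1^0.78 = 27.83
v^0.47 = 6460^0.47 = 61.77
g^-0.24 = 0.25^-0.24 = 1.395
D = 1.35 × 27.83 × 61.77 × 1.395 = 3237 m
   = 3.237 km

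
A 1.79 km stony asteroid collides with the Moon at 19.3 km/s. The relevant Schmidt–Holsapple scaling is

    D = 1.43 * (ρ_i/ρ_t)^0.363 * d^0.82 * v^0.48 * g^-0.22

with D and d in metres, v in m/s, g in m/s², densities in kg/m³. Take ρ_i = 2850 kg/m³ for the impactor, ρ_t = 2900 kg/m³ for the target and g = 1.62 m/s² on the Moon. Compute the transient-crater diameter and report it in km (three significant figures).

In SI units: d = 1790 m, v = 19300 m/s.
(ρ_i/ρ_t)^0.363 = (2850/2900)^0.363 = 0.9937
d^0.82 = 1790^0.82 = 464.9
v^0.48 = 19300^0.48 = 114.0
g^-0.22 = 1.62^-0.22 = 0.8993
D = 1.43 × 0.9937 × 464.9 × 114.0 × 0.8993 = 67727 m
   = 67.73 km

D ≈ 67.7 km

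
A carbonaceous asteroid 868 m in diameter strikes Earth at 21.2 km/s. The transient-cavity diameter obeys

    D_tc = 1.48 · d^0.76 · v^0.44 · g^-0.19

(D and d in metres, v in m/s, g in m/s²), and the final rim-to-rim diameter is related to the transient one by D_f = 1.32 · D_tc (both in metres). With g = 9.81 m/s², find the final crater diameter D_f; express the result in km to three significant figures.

v = 21200 m/s.
d^0.76 = 868^0.76 = 171.1
v^0.44 = 21200^0.44 = 80.09
g^-0.19 = 9.81^-0.19 = 0.6480
D_tc = 1.48 × 171.1 × 80.09 × 0.6480 = 13140 m
D_f = 1.32 × 13140 = 17345 m
     = 17.34 km

D_f ≈ 17.3 km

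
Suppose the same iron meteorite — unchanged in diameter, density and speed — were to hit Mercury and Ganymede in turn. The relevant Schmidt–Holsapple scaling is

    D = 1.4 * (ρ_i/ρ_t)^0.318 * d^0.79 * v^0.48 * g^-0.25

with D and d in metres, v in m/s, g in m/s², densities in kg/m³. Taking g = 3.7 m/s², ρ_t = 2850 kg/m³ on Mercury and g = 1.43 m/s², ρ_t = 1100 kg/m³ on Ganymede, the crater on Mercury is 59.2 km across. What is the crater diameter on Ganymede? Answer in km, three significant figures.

The impactor-only factors (d, v, ρ_i) cancel in the ratio, leaving D_Ganymede/D_Mercury = (g_Ganymede/g_Mercury)^-0.25 · (ρ_t,Mercury/ρ_t,Ganymede)^0.318.
(1.43/3.7)^-0.25 = 0.3865^-0.25 = 1.268
(2850/1100)^0.318 = 2.591^0.318 = 1.354
Ratio = 1.268 × 1.354 = 1.717
D_Ganymede = 1.717 × 59.2 km = 102 km

D ≈ 102 km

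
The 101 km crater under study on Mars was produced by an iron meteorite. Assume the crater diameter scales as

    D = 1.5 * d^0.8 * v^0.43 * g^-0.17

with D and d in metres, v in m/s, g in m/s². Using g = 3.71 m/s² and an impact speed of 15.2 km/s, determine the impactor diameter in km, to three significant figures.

Rearranging for d: d = [D / (1.5 · 15200^0.43 · 3.71^-0.17)]^(1/0.8).
D = 101000 m.
15200^0.43 = 62.83
3.71^-0.17 = 0.8002
Denominator = 1.5 × 62.83 × 0.8002 = 75.41
D / 75.41 = 101000 / 75.41 = 1339
d = 1339^(1/0.8) = 1339^1.25 = 8100 m

d ≈ 8.10 km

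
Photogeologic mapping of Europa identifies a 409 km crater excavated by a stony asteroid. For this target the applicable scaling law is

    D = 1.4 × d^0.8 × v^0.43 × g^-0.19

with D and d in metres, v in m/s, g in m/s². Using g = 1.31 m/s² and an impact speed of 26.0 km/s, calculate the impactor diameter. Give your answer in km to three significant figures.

Rearranging for d: d = [D / (1.4 · 26000^0.43 · 1.31^-0.19)]^(1/0.8).
D = 409000 m.
26000^0.43 = 79.15
1.31^-0.19 = 0.9500
Denominator = 1.4 × 79.15 × 0.9500 = 105.3
D / 105.3 = 409000 / 105.3 = 3884
d = 3884^(1/0.8) = 3884^1.25 = 30662 m

d ≈ 30.7 km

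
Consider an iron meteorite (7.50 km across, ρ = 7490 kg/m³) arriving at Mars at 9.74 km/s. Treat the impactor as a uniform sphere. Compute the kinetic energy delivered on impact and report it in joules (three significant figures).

d = 7500 m; v = 9740 m/s.
Mass m = (π/6) ρ d³ = (π/6) × 7490 × (7500)³ = 1.654 × 10^15 kg
E = ½ m v² = 0.5 × 1.654 × 10^15 × (9740)² = 7.846 × 10^22 J

E ≈ 7.85 × 10^22 J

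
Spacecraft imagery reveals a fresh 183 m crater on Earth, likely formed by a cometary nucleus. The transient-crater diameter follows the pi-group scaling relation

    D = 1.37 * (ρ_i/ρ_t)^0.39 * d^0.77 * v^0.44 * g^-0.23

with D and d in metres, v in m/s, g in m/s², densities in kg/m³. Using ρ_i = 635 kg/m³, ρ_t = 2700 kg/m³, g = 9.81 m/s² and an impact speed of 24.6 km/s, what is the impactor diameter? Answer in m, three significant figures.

d ≈ 7.35 m

Rearranging for d: d = [D / (1.37 · (635/2700)^0.39 · 24600^0.44 · 9.81^-0.23)]^(1/0.77).
(635/2700)^0.39 = 0.5687
24600^0.44 = 85.51
9.81^-0.23 = 0.5914
Denominator = 1.37 × 0.5687 × 85.51 × 0.5914 = 39.40
D / 39.40 = 183 / 39.40 = 4.645
d = 4.645^(1/0.77) = 4.645^1.2987 = 7.349 m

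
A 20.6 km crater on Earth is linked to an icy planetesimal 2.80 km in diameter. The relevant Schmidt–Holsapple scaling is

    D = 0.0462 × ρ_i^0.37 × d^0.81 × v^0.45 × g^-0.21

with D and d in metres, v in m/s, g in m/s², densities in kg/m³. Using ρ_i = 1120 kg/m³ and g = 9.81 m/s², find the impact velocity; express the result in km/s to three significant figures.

Rearranging for v: v = [D / (0.0462 · 1120^0.37 · 2800^0.81 · 9.81^-0.21)]^(1/0.45).
D = 20600 m.
1120^0.37 = 13.43
2800^0.81 = 619.7
9.81^-0.21 = 0.6191
Denominator = 0.0462 × 13.43 × 619.7 × 0.6191 = 238.0
D / 238.0 = 20600 / 238.0 = 86.55
v = 86.55^(1/0.45) = 86.55^2.2222 = 20183 m/s

v ≈ 20.2 km/s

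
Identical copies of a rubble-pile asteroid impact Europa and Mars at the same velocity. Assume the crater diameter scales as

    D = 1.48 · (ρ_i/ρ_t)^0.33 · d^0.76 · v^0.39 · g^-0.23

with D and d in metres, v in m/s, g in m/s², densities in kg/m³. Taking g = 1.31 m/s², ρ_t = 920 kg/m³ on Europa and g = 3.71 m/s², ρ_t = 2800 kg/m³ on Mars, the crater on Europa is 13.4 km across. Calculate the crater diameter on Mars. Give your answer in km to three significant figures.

D ≈ 7.30 km

The impactor-only factors (d, v, ρ_i) cancel in the ratio, leaving D_Mars/D_Europa = (g_Mars/g_Europa)^-0.23 · (ρ_t,Europa/ρ_t,Mars)^0.33.
(3.71/1.31)^-0.23 = 2.832^-0.23 = 0.7871
(920/2800)^0.33 = 0.3286^0.33 = 0.6926
Ratio = 0.7871 × 0.6926 = 0.5451
D_Mars = 0.5451 × 13.4 km = 7.30 km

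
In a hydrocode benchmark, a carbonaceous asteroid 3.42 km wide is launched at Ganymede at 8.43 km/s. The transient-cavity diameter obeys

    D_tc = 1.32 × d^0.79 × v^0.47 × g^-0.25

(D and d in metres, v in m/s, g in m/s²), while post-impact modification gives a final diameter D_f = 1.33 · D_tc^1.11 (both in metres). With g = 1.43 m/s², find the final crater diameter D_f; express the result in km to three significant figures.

D_f ≈ 230 km

In SI: d = 3420 m, v = 8430 m/s.
d^0.79 = 3420^0.79 = 619.3
v^0.47 = 8430^0.47 = 70.01
g^-0.25 = 1.43^-0.25 = 0.9145
D_tc = 1.32 × 619.3 × 70.01 × 0.9145 = 52340 m
D_f = 1.33 × (52340)^1.11 = 2.300 × 10^5 m
     = 230.0 km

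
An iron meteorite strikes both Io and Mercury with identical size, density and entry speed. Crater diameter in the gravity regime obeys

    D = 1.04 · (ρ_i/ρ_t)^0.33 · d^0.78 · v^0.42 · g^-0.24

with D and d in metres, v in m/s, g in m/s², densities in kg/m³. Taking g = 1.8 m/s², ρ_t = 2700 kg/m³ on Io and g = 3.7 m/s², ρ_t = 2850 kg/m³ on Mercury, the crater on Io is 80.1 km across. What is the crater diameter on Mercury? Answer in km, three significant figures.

D ≈ 66.2 km

The impactor-only factors (d, v, ρ_i) cancel in the ratio, leaving D_Mercury/D_Io = (g_Mercury/g_Io)^-0.24 · (ρ_t,Io/ρ_t,Mercury)^0.33.
(3.7/1.8)^-0.24 = 2.056^-0.24 = 0.8412
(2700/2850)^0.33 = 0.9474^0.33 = 0.9823
Ratio = 0.8412 × 0.9823 = 0.8263
D_Mercury = 0.8263 × 80.1 km = 66.2 km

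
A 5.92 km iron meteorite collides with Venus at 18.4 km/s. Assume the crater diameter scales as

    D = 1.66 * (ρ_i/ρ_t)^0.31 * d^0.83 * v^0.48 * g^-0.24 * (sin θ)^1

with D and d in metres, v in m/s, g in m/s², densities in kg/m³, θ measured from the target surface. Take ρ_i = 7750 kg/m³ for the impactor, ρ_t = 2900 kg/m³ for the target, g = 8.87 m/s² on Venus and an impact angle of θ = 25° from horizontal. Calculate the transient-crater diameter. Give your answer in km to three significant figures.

D ≈ 84.9 km

In SI units: d = 5920 m, v = 18400 m/s.
(ρ_i/ρ_t)^0.31 = (7750/2900)^0.31 = 1.356
d^0.83 = 5920^0.83 = 1352
v^0.48 = 18400^0.48 = 111.5
g^-0.24 = 8.87^-0.24 = 0.5922
(sin 25°)^1 = 0.4226^1 = 0.4226
D = 1.66 × 1.356 × 1352 × 111.5 × 0.5922 × 0.4226 = 84921 m
   = 84.92 km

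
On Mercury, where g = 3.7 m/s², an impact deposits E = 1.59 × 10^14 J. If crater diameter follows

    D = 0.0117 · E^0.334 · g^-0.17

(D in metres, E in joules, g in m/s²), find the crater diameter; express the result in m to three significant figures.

E^0.334 = (1.59 × 10^14)^0.334 = 5.537 × 10^4
g^-0.17 = 3.7^-0.17 = 0.8006
D = 0.0117 × 5.537 × 10^4 × 0.8006 = 518.7 m

D ≈ 519 m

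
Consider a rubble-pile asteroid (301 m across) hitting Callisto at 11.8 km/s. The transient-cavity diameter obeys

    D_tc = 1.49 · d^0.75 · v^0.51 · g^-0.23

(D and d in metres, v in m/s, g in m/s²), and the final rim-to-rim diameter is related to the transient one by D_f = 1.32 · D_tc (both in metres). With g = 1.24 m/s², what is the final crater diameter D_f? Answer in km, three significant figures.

v = 11800 m/s.
d^0.75 = 301^0.75 = 72.26
v^0.51 = 11800^0.51 = 119.3
g^-0.23 = 1.24^-0.23 = 0.9517
D_tc = 1.49 × 72.26 × 119.3 × 0.9517 = 12220 m
D_f = 1.32 × 12220 = 16130 m
     = 16.13 km

D_f ≈ 16.1 km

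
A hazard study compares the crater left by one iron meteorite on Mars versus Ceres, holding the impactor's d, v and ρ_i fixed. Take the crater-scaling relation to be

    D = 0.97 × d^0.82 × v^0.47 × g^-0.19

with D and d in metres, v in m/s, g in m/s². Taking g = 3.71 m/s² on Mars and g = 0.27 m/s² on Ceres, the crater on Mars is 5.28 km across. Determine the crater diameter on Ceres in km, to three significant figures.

D ≈ 8.69 km

All impactor-dependent factors cancel in the ratio, leaving D_Ceres/D_Mars = (g_Ceres/g_Mars)^-0.19.
(0.27/3.71)^-0.19 = 0.07278^-0.19 = 1.645
D_Ceres = 1.645 × 5.28 km = 8.69 km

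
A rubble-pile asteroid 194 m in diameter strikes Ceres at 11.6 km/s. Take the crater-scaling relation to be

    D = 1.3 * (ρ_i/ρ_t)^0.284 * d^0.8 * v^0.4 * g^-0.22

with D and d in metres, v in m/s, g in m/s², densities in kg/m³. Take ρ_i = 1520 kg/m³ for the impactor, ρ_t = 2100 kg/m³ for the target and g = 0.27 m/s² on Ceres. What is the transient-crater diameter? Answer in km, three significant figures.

D ≈ 4.52 km

In SI units: v = 11600 m/s.
(ρ_i/ρ_t)^0.284 = (1520/2100)^0.284 = 0.9123
d^0.8 = 194^0.8 = 67.65
v^0.4 = 11600^0.4 = 42.25
g^-0.22 = 0.27^-0.22 = 1.334
D = 1.3 × 0.9123 × 67.65 × 42.25 × 1.334 = 4522 m
   = 4.522 km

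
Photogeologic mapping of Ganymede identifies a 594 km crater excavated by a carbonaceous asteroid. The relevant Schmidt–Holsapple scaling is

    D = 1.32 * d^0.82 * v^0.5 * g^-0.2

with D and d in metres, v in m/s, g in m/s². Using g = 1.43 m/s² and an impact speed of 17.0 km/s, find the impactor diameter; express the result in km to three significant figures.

Rearranging for d: d = [D / (1.32 · 17000^0.5 · 1.43^-0.2)]^(1/0.82).
D = 594000 m.
17000^0.5 = 130.4
1.43^-0.2 = 0.9310
Denominator = 1.32 × 130.4 × 0.9310 = 160.3
D / 160.3 = 594000 / 160.3 = 3706
d = 3706^(1/0.82) = 3706^1.2195 = 22505 m

d ≈ 22.5 km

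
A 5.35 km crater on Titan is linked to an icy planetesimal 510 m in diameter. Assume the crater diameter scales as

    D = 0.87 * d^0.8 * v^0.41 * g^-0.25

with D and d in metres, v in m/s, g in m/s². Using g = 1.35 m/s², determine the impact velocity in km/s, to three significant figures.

Rearranging for v: v = [D / (0.87 · 510^0.8 · 1.35^-0.25)]^(1/0.41).
D = 5350 m.
510^0.8 = 146.6
1.35^-0.25 = 0.9277
Denominator = 0.87 × 146.6 × 0.9277 = 118.3
D / 118.3 = 5350 / 118.3 = 45.22
v = 45.22^(1/0.41) = 45.22^2.439 = 10898 m/s

v ≈ 10.9 km/s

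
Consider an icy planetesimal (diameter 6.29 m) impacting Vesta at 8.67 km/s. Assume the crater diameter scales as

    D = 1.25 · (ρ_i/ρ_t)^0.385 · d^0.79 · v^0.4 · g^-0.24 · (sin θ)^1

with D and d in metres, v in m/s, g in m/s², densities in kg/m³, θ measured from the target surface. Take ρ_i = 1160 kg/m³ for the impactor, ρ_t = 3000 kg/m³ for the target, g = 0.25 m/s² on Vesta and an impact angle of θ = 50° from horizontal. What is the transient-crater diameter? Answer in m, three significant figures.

D ≈ 149 m

In SI units: v = 8670 m/s.
(ρ_i/ρ_t)^0.385 = (1160/3000)^0.385 = 0.6936
d^0.79 = 6.29^0.79 = 4.275
v^0.4 = 8670^0.4 = 37.60
g^-0.24 = 0.25^-0.24 = 1.395
(sin 50°)^1 = 0.7660^1 = 0.7660
D = 1.25 × 0.6936 × 4.275 × 37.60 × 1.395 × 0.7660 = 148.9 m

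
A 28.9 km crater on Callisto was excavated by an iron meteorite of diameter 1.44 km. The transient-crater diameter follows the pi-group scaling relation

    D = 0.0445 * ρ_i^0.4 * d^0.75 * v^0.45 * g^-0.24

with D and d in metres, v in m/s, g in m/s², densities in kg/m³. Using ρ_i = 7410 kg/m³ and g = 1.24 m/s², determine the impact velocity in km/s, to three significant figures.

v ≈ 18.3 km/s

Rearranging for v: v = [D / (0.0445 · 7410^0.4 · 1440^0.75 · 1.24^-0.24)]^(1/0.45).
D = 28900 m.
7410^0.4 = 35.31
1440^0.75 = 233.8
1.24^-0.24 = 0.9497
Denominator = 0.0445 × 35.31 × 233.8 × 0.9497 = 348.9
D / 348.9 = 28900 / 348.9 = 82.83
v = 82.83^(1/0.45) = 82.83^2.2222 = 18306 m/s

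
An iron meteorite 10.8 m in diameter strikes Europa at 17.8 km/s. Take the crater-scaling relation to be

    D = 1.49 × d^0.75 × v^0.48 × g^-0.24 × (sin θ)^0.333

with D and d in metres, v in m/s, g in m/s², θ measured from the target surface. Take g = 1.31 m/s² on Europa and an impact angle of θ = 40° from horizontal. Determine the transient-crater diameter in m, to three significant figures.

In SI units: v = 17800 m/s.
d^0.75 = 10.8^0.75 = 5.958
v^0.48 = 17800^0.48 = 109.7
g^-0.24 = 1.31^-0.24 = 0.9372
(sin 40°)^0.333 = 0.6428^0.333 = 0.8632
D = 1.49 × 5.958 × 109.7 × 0.9372 × 0.8632 = 787.8 m

D ≈ 788 m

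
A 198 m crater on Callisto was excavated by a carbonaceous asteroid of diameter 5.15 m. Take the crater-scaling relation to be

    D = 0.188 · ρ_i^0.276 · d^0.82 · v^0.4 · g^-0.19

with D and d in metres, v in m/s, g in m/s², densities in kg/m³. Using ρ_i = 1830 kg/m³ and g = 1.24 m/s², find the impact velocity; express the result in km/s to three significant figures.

v ≈ 7.77 km/s

Rearranging for v: v = [D / (0.188 · 1830^0.276 · 5.15^0.82 · 1.24^-0.19)]^(1/0.4).
1830^0.276 = 7.951
5.15^0.82 = 3.834
1.24^-0.19 = 0.9600
Denominator = 0.188 × 7.951 × 3.834 × 0.9600 = 5.502
D / 5.502 = 198 / 5.502 = 35.99
v = 35.99^(1/0.4) = 35.99^2.5 = 7771 m/s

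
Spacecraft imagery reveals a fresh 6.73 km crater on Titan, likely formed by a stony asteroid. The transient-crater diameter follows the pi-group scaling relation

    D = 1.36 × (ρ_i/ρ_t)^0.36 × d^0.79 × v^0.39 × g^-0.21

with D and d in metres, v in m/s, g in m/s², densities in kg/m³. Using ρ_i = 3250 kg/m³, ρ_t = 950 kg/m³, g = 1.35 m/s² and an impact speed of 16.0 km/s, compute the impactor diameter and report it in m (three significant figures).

Rearranging for d: d = [D / (1.36 · (3250/950)^0.36 · 16000^0.39 · 1.35^-0.21)]^(1/0.79).
D = 6730 m.
(3250/950)^0.36 = 1.557
16000^0.39 = 43.61
1.35^-0.21 = 0.9389
Denominator = 1.36 × 1.557 × 43.61 × 0.9389 = 86.70
D / 86.70 = 6730 / 86.70 = 77.62
d = 77.62^(1/0.79) = 77.62^1.2658 = 246.8 m

d ≈ 247 m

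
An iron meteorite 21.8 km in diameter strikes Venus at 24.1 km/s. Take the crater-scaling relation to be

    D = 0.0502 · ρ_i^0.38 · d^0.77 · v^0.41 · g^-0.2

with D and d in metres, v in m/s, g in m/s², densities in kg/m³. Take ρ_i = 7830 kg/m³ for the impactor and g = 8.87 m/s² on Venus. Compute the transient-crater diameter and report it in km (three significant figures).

In SI units: d = 21800 m, v = 24100 m/s.
ρ_i^0.38 = 7830^0.38 = 30.17
d^0.77 = 21800^0.77 = 2191
v^0.41 = 24100^0.41 = 62.61
g^-0.2 = 8.87^-0.2 = 0.6463
D = 0.0502 × 30.17 × 2191 × 62.61 × 0.6463 = 1.343 × 10^5 m
   = 134.3 km

D ≈ 134 km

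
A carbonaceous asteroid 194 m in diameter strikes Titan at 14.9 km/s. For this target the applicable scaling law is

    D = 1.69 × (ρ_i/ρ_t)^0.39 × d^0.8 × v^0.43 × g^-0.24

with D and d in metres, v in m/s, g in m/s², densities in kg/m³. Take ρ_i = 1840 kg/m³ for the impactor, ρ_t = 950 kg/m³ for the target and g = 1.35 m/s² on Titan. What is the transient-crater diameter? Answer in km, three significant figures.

D ≈ 8.58 km

In SI units: v = 14900 m/s.
(ρ_i/ρ_t)^0.39 = (1840/950)^0.39 = 1.294
d^0.8 = 194^0.8 = 67.65
v^0.43 = 14900^0.43 = 62.30
g^-0.24 = 1.35^-0.24 = 0.9305
D = 1.69 × 1.294 × 67.65 × 62.30 × 0.9305 = 8576 m
   = 8.576 km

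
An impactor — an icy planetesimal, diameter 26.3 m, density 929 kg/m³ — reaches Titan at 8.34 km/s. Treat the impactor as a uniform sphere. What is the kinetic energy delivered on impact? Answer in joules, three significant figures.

v = 8340 m/s.
Mass m = (π/6) ρ d³ = (π/6) × 929 × (26.3)³ = 8.849 × 10^6 kg
E = ½ m v² = 0.5 × 8.849 × 10^6 × (8340)² = 3.077 × 10^14 J

E ≈ 3.08 × 10^14 J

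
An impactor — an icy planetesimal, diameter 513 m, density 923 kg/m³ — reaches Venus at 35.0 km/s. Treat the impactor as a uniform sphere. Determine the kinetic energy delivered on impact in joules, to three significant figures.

E ≈ 4.00 × 10^19 J

v = 35000 m/s.
Mass m = (π/6) ρ d³ = (π/6) × 923 × (513)³ = 6.525 × 10^10 kg
E = ½ m v² = 0.5 × 6.525 × 10^10 × (35000)² = 3.997 × 10^19 J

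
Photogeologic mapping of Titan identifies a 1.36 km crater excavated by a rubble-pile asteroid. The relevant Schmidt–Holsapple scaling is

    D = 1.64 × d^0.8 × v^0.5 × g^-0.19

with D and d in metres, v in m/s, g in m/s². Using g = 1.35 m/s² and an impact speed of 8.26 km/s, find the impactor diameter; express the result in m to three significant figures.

d ≈ 17.0 m

Rearranging for d: d = [D / (1.64 · 8260^0.5 · 1.35^-0.19)]^(1/0.8).
D = 1360 m.
8260^0.5 = 90.88
1.35^-0.19 = 0.9446
Denominator = 1.64 × 90.88 × 0.9446 = 140.8
D / 140.8 = 1360 / 140.8 = 9.659
d = 9.659^(1/0.8) = 9.659^1.25 = 17.03 m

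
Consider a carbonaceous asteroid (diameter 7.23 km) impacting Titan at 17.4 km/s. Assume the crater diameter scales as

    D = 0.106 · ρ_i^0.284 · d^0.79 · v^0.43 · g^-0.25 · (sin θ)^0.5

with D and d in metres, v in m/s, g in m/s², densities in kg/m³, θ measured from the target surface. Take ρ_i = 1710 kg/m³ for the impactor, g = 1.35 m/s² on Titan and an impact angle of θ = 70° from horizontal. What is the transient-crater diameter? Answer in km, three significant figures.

In SI units: d = 7230 m, v = 17400 m/s.
ρ_i^0.284 = 1710^0.284 = 8.283
d^0.79 = 7230^0.79 = 1119
v^0.43 = 17400^0.43 = 66.59
g^-0.25 = 1.35^-0.25 = 0.9277
(sin 70°)^0.5 = 0.9397^0.5 = 0.9694
D = 0.106 × 8.283 × 1119 × 66.59 × 0.9277 × 0.9694 = 58836 m
   = 58.84 km

D ≈ 58.8 km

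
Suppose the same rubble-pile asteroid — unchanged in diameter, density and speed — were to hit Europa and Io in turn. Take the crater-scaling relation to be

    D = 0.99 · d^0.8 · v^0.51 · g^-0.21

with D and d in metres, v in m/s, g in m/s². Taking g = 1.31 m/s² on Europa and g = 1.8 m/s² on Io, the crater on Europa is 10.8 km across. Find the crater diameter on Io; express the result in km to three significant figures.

All impactor-dependent factors cancel in the ratio, leaving D_Io/D_Europa = (g_Io/g_Europa)^-0.21.
(1.8/1.31)^-0.21 = 1.374^-0.21 = 0.9355
D_Io = 0.9355 × 10.8 km = 10.1 km

D ≈ 10.1 km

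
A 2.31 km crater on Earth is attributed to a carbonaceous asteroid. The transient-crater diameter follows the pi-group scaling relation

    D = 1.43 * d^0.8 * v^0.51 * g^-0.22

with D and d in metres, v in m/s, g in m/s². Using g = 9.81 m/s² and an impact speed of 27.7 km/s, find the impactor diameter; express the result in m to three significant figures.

d ≈ 28.2 m

Rearranging for d: d = [D / (1.43 · 27700^0.51 · 9.81^-0.22)]^(1/0.8).
D = 2310 m.
27700^0.51 = 184.4
9.81^-0.22 = 0.6051
Denominator = 1.43 × 184.4 × 0.6051 = 159.6
D / 159.6 = 2310 / 159.6 = 14.47
d = 14.47^(1/0.8) = 14.47^1.25 = 28.22 m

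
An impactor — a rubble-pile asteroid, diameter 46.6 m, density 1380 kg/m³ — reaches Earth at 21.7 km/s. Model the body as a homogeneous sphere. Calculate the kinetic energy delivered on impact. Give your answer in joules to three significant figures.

v = 21700 m/s.
Mass m = (π/6) ρ d³ = (π/6) × 1380 × (46.6)³ = 7.312 × 10^7 kg
E = ½ m v² = 0.5 × 7.312 × 10^7 × (21700)² = 1.722 × 10^16 J

E ≈ 1.72 × 10^16 J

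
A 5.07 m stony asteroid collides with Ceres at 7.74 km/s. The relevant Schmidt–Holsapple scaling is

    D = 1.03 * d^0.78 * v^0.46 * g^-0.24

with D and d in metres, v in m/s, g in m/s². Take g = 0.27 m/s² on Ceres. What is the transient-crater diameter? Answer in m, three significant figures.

D ≈ 308 m

In SI units: v = 7740 m/s.
d^0.78 = 5.07^0.78 = 3.547
v^0.46 = 7740^0.46 = 61.49
g^-0.24 = 0.27^-0.24 = 1.369
D = 1.03 × 3.547 × 61.49 × 1.369 = 307.5 m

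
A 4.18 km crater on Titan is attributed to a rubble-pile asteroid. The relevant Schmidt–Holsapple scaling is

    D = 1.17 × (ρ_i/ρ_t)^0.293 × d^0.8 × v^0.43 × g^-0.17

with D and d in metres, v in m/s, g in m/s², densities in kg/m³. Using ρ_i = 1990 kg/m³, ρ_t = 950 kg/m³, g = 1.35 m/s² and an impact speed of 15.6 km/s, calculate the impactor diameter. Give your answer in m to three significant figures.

Rearranging for d: d = [D / (1.17 · (1990/950)^0.293 · 15600^0.43 · 1.35^-0.17)]^(1/0.8).
D = 4180 m.
(1990/950)^0.293 = 1.242
15600^0.43 = 63.54
1.35^-0.17 = 0.9503
Denominator = 1.17 × 1.242 × 63.54 × 0.9503 = 87.74
D / 87.74 = 4180 / 87.74 = 47.64
d = 47.64^(1/0.8) = 47.64^1.25 = 125.2 m

d ≈ 125 m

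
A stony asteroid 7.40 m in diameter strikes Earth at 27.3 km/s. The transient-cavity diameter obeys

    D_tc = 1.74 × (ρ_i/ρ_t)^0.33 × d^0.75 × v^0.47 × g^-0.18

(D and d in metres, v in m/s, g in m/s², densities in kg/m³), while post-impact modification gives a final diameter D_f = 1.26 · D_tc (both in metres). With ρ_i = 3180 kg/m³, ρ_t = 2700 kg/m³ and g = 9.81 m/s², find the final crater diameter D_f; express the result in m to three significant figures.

v = 27300 m/s.
(ρ_i/ρ_t)^0.33 = (3180/2700)^0.33 = 1.055
d^0.75 = 7.4^0.75 = 4.487
v^0.47 = 27300^0.47 = 121.6
g^-0.18 = 9.81^-0.18 = 0.6630
D_tc = 1.74 × 1.055 × 4.487 × 121.6 × 0.6630 = 664.1 m
D_f = 1.26 × 664.1 = 836.8 m

D_f ≈ 837 m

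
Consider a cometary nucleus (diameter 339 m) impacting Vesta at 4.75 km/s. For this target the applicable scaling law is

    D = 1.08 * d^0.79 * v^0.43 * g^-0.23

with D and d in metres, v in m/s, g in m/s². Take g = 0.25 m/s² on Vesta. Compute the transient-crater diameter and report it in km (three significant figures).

In SI units: v = 4750 m/s.
d^0.79 = 339^0.79 = 99.74
v^0.43 = 4750^0.43 = 38.10
g^-0.23 = 0.25^-0.23 = 1.376
D = 1.08 × 99.74 × 38.10 × 1.376 = 5647 m
   = 5.647 km

D ≈ 5.65 km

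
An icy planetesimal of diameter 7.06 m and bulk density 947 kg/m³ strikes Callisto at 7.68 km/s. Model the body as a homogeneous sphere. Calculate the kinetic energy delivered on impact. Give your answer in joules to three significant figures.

v = 7680 m/s.
Mass m = (π/6) ρ d³ = (π/6) × 947 × (7.06)³ = 1.745 × 10^5 kg
E = ½ m v² = 0.5 × 1.745 × 10^5 × (7680)² = 5.146 × 10^12 J

E ≈ 5.15 × 10^12 J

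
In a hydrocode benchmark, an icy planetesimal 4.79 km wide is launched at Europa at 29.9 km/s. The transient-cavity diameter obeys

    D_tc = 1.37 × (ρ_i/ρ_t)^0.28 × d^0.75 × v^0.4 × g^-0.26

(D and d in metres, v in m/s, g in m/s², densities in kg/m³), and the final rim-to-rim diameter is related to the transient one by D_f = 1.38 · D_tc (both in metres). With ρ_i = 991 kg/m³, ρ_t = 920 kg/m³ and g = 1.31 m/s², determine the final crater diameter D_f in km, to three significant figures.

In SI: d = 4790 m, v = 29900 m/s.
(ρ_i/ρ_t)^0.28 = (991/920)^0.28 = 1.021
d^0.75 = 4790^0.75 = 575.8
v^0.4 = 29900^0.4 = 61.70
g^-0.26 = 1.31^-0.26 = 0.9322
D_tc = 1.37 × 1.021 × 575.8 × 61.70 × 0.9322 = 46320 m
D_f = 1.38 × 46320 = 63922 m
     = 63.92 km

D_f ≈ 63.9 km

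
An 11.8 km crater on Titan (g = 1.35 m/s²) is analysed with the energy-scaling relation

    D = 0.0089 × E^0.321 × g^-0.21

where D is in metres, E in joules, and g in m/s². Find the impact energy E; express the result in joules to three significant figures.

Rearranging: E = [D / (0.0089 · g^-0.21)]^(1/0.321).
D = 11800 m.
g^-0.21 = 1.35^-0.21 = 0.9389
D / (0.0089 × 0.9389) = 11800 / (8.356 × 10^-3) = 1.412 × 10^6
E = (1.412 × 10^6)^3.1153 = 1.441 × 10^19 J

E ≈ 1.44 × 10^19 J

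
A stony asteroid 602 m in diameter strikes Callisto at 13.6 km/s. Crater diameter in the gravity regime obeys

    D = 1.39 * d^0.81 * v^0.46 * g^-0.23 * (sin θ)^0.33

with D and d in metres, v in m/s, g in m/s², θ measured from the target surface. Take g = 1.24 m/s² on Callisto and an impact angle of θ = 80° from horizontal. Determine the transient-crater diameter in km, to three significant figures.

In SI units: v = 13600 m/s.
d^0.81 = 602^0.81 = 178.4
v^0.46 = 13600^0.46 = 79.69
g^-0.23 = 1.24^-0.23 = 0.9517
(sin 80°)^0.33 = 0.9848^0.33 = 0.9950
D = 1.39 × 178.4 × 79.69 × 0.9517 × 0.9950 = 18713 m
   = 18.71 km

D ≈ 18.7 km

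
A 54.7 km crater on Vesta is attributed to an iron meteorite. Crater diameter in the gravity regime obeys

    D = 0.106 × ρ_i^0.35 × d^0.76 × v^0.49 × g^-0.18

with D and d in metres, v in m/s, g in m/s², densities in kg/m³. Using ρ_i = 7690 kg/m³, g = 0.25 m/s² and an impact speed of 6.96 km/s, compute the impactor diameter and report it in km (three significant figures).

d ≈ 1.28 km

Rearranging for d: d = [D / (0.106 · 7690^0.35 · 6960^0.49 · 0.25^-0.18)]^(1/0.76).
D = 54700 m.
7690^0.35 = 22.91
6960^0.49 = 76.36
0.25^-0.18 = 1.283
Denominator = 0.106 × 22.91 × 76.36 × 1.283 = 237.9
D / 237.9 = 54700 / 237.9 = 229.9
d = 229.9^(1/0.76) = 229.9^1.3158 = 1280 m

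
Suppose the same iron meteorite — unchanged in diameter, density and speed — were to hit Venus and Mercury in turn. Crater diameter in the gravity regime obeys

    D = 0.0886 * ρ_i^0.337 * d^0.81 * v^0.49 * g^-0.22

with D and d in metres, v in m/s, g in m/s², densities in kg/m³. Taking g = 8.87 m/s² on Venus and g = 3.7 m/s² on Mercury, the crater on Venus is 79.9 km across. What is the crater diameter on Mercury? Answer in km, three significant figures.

All impactor-dependent factors cancel in the ratio, leaving D_Mercury/D_Venus = (g_Mercury/g_Venus)^-0.22.
(3.7/8.87)^-0.22 = 0.4171^-0.22 = 1.212
D_Mercury = 1.212 × 79.9 km = 96.8 km

D ≈ 96.8 km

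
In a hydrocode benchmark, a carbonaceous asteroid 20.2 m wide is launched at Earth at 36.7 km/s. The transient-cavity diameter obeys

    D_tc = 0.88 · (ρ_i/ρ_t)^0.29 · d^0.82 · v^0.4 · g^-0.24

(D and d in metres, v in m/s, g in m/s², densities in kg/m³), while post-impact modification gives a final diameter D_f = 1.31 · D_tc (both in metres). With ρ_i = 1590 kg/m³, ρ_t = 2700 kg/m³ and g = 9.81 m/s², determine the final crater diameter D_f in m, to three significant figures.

D_f ≈ 450 m

v = 36700 m/s.
(ρ_i/ρ_t)^0.29 = (1590/2700)^0.29 = 0.8576
d^0.82 = 20.2^0.82 = 11.76
v^0.4 = 36700^0.4 = 66.97
g^-0.24 = 9.81^-0.24 = 0.5781
D_tc = 0.88 × 0.8576 × 11.76 × 66.97 × 0.5781 = 343.6 m
D_f = 1.31 × 343.6 = 450.1 m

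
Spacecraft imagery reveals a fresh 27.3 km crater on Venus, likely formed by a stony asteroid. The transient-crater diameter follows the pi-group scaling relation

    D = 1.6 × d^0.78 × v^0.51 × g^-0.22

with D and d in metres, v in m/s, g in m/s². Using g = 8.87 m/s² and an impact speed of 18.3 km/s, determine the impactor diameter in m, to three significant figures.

d ≈ 806 m

Rearranging for d: d = [D / (1.6 · 18300^0.51 · 8.87^-0.22)]^(1/0.78).
D = 27300 m.
18300^0.51 = 149.2
8.87^-0.22 = 0.6187
Denominator = 1.6 × 149.2 × 0.6187 = 147.7
D / 147.7 = 27300 / 147.7 = 184.8
d = 184.8^(1/0.78) = 184.8^1.2821 = 805.6 m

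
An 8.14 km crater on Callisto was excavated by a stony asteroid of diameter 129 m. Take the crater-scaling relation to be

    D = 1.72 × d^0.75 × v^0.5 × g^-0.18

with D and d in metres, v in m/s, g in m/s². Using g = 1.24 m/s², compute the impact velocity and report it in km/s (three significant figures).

Rearranging for v: v = [D / (1.72 · 129^0.75 · 1.24^-0.18)]^(1/0.5).
D = 8140 m.
129^0.75 = 38.28
1.24^-0.18 = 0.9620
Denominator = 1.72 × 38.28 × 0.9620 = 63.34
D / 63.34 = 8140 / 63.34 = 128.5
v = 128.5^(1/0.5) = 128.5^2 = 16512 m/s

v ≈ 16.5 km/s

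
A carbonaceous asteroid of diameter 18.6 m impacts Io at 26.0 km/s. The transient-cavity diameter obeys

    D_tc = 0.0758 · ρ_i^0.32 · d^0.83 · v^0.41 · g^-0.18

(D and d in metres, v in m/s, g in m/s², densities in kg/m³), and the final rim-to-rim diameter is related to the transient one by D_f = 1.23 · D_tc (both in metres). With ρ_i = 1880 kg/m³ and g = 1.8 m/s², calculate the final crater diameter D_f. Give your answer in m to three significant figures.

v = 26000 m/s.
ρ_i^0.32 = 1880^0.32 = 11.16
d^0.83 = 18.6^0.83 = 11.32
v^0.41 = 26000^0.41 = 64.59
g^-0.18 = 1.8^-0.18 = 0.8996
D_tc = 0.0758 × 11.16 × 11.32 × 64.59 × 0.8996 = 556.4 m
D_f = 1.23 × 556.4 = 684.4 m

D_f ≈ 684 m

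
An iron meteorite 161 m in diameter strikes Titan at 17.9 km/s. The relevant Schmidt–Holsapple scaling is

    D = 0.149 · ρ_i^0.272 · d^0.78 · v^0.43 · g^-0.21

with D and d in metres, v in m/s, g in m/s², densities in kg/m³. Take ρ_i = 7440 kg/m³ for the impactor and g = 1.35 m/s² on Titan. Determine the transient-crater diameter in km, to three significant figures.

In SI units: v = 17900 m/s.
ρ_i^0.272 = 7440^0.272 = 11.30
d^0.78 = 161^0.78 = 52.64
v^0.43 = 17900^0.43 = 67.41
g^-0.21 = 1.35^-0.21 = 0.9389
D = 0.149 × 11.30 × 52.64 × 67.41 × 0.9389 = 5610 m
   = 5.610 km

D ≈ 5.61 km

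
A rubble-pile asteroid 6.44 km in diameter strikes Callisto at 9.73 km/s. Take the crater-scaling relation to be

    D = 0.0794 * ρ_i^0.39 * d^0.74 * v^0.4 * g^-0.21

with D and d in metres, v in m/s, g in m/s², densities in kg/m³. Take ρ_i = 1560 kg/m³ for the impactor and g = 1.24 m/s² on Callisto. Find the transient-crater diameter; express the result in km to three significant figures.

D ≈ 34.6 km

In SI units: d = 6440 m, v = 9730 m/s.
ρ_i^0.39 = 1560^0.39 = 17.59
d^0.74 = 6440^0.74 = 658.5
v^0.4 = 9730^0.4 = 39.38
g^-0.21 = 1.24^-0.21 = 0.9558
D = 0.0794 × 17.59 × 658.5 × 39.38 × 0.9558 = 34617 m
   = 34.62 km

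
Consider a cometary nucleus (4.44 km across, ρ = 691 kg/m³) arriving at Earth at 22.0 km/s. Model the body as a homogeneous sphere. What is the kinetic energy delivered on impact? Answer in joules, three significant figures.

d = 4440 m; v = 22000 m/s.
Mass m = (π/6) ρ d³ = (π/6) × 691 × (4440)³ = 3.167 × 10^13 kg
E = ½ m v² = 0.5 × 3.167 × 10^13 × (22000)² = 7.664 × 10^21 J

E ≈ 7.66 × 10^21 J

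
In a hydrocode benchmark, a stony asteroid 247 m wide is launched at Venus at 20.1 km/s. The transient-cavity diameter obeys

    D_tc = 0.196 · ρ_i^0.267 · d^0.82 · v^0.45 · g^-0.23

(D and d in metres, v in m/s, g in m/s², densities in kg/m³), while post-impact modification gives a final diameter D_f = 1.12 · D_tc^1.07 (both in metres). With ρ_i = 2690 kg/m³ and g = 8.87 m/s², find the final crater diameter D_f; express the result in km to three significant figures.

v = 20100 m/s.
ρ_i^0.267 = 2690^0.267 = 8.237
d^0.82 = 247^0.82 = 91.62
v^0.45 = 20100^0.45 = 86.38
g^-0.23 = 8.87^-0.23 = 0.6053
D_tc = 0.196 × 8.237 × 91.62 × 86.38 × 0.6053 = 7734 m
D_f = 1.12 × (7734)^1.07 = 16211 m
     = 16.21 km

D_f ≈ 16.2 km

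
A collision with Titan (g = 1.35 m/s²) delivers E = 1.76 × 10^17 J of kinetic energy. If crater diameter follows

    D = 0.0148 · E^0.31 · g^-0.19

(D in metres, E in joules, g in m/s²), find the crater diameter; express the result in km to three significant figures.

E^0.31 = (1.76 × 10^17)^0.31 = 2.219 × 10^5
g^-0.19 = 1.35^-0.19 = 0.9446
D = 0.0148 × 2.219 × 10^5 × 0.9446 = 3102 m
   = 3.102 km

D ≈ 3.10 km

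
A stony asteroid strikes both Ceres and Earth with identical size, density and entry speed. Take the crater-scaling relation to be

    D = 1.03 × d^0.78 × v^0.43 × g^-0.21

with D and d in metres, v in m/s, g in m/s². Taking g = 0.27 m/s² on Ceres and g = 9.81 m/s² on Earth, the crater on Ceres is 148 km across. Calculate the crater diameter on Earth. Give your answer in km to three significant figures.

D ≈ 69.6 km

All impactor-dependent factors cancel in the ratio, leaving D_Earth/D_Ceres = (g_Earth/g_Ceres)^-0.21.
(9.81/0.27)^-0.21 = 36.33^-0.21 = 0.4703
D_Earth = 0.4703 × 148 km = 69.6 km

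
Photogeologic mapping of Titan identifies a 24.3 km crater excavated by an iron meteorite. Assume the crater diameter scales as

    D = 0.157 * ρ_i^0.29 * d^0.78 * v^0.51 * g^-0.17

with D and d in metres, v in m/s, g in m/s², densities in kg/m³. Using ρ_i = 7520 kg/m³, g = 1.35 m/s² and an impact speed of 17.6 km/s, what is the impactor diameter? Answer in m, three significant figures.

d ≈ 292 m

Rearranging for d: d = [D / (0.157 · 7520^0.29 · 17600^0.51 · 1.35^-0.17)]^(1/0.78).
D = 24300 m.
7520^0.29 = 13.31
17600^0.51 = 146.3
1.35^-0.17 = 0.9503
Denominator = 0.157 × 13.31 × 146.3 × 0.9503 = 290.5
D / 290.5 = 24300 / 290.5 = 83.65
d = 83.65^(1/0.78) = 83.65^1.2821 = 291.6 m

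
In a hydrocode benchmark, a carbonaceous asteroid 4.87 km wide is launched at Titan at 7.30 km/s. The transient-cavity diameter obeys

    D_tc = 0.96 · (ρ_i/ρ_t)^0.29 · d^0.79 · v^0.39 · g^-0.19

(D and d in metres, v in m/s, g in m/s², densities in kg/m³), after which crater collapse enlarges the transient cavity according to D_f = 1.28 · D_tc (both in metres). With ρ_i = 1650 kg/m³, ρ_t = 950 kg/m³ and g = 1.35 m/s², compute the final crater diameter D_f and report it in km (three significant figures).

In SI: d = 4870 m, v = 7300 m/s.
(ρ_i/ρ_t)^0.29 = (1650/950)^0.29 = 1.174
d^0.79 = 4870^0.79 = 818.7
v^0.39 = 7300^0.39 = 32.11
g^-0.19 = 1.35^-0.19 = 0.9446
D_tc = 0.96 × 1.174 × 818.7 × 32.11 × 0.9446 = 27990 m
D_f = 1.28 × 27990 = 35827 m
     = 35.83 km

D_f ≈ 35.8 km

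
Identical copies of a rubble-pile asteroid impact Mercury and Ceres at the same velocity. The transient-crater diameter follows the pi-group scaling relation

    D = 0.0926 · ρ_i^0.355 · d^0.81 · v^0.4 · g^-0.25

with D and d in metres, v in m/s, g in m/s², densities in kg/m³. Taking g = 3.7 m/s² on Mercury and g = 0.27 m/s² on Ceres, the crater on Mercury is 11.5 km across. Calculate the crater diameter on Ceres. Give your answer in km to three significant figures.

D ≈ 22.1 km

All impactor-dependent factors cancel in the ratio, leaving D_Ceres/D_Mercury = (g_Ceres/g_Mercury)^-0.25.
(0.27/3.7)^-0.25 = 0.07297^-0.25 = 1.924
D_Ceres = 1.924 × 11.5 km = 22.1 km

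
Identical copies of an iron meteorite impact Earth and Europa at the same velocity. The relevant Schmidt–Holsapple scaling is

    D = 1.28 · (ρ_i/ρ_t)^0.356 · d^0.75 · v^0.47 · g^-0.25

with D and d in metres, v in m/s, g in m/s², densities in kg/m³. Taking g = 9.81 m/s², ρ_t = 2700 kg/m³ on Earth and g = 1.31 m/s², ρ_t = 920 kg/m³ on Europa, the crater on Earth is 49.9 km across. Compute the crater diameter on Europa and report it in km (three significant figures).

The impactor-only factors (d, v, ρ_i) cancel in the ratio, leaving D_Europa/D_Earth = (g_Europa/g_Earth)^-0.25 · (ρ_t,Earth/ρ_t,Europa)^0.356.
(1.31/9.81)^-0.25 = 0.1335^-0.25 = 1.654
(2700/920)^0.356 = 2.935^0.356 = 1.467
Ratio = 1.654 × 1.467 = 2.426
D_Europa = 2.426 × 49.9 km = 121 km

D ≈ 121 km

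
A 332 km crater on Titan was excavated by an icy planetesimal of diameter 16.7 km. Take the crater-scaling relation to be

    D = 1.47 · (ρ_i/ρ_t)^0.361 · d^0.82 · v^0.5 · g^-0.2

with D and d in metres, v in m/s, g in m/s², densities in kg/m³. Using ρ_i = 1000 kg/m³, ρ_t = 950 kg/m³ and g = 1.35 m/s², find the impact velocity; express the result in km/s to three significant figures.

v ≈ 6.58 km/s

Rearranging for v: v = [D / (1.47 · (1000/950)^0.361 · 16700^0.82 · 1.35^-0.2)]^(1/0.5).
D = 332000 m.
(1000/950)^0.361 = 1.019
16700^0.82 = 2902
1.35^-0.2 = 0.9417
Denominator = 1.47 × 1.019 × 2902 × 0.9417 = 4094
D / 4094 = 332000 / 4094 = 81.09
v = 81.09^(1/0.5) = 81.09^2 = 6576 m/s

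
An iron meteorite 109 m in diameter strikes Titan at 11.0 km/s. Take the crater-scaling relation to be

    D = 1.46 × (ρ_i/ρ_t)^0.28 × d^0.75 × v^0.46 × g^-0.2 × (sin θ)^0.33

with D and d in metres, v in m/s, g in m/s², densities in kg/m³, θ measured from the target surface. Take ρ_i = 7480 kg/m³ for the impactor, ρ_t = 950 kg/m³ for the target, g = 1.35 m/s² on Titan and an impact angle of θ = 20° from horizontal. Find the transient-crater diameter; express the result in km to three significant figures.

In SI units: v = 11000 m/s.
(ρ_i/ρ_t)^0.28 = (7480/950)^0.28 = 1.782
d^0.75 = 109^0.75 = 33.73
v^0.46 = 11000^0.46 = 72.28
g^-0.2 = 1.35^-0.2 = 0.9417
(sin 20°)^0.33 = 0.3420^0.33 = 0.7018
D = 1.46 × 1.782 × 33.73 × 72.28 × 0.9417 × 0.7018 = 4192 m
   = 4.192 km

D ≈ 4.19 km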